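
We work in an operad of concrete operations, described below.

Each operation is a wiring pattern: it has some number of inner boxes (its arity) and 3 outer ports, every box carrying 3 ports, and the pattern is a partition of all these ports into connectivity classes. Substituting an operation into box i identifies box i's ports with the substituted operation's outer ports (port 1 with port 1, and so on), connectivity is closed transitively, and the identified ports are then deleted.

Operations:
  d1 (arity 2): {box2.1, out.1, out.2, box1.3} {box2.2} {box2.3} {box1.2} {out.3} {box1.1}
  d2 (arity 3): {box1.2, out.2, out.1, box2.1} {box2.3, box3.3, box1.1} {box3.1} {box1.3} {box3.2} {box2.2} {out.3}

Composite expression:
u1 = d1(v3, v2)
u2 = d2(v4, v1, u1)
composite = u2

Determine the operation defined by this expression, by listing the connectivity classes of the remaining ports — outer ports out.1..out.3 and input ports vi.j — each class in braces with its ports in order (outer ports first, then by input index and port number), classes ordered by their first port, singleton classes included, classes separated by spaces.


After gluing at d2, chains via deleted ports link the v-ports.
composing d1 on (v3, v2), with out.j its own outer ports: {out.1, out.2, v2.1, v3.3} {out.3} {v2.2} {v2.3} {v3.1} {v3.2}
composing d2 on (v4, v1, v3, v2), with out.j its own outer ports: {out.1, out.2, v1.1, v4.2} {out.3} {v1.2} {v1.3, v4.1} {v2.1, v3.3} {v2.2} {v2.3} {v3.1} {v3.2} {v4.3}

{out.1, out.2, v1.1, v4.2} {out.3} {v1.2} {v1.3, v4.1} {v2.1, v3.3} {v2.2} {v2.3} {v3.1} {v3.2} {v4.3}


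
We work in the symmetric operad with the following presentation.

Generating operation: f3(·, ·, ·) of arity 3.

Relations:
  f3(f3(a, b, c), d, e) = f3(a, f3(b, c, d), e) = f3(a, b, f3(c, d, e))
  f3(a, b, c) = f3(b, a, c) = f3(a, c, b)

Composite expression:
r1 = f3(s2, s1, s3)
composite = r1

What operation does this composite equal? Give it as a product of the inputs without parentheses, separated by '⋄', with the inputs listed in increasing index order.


s1 ⋄ s2 ⋄ s3

Both nesting and order wash out for f3; what remains is which s's occur.
f3(s2, s1, s3) unparenthesizes to s2 ⋄ s1 ⋄ s3
rearranged into index order: s1 ⋄ s2 ⋄ s3


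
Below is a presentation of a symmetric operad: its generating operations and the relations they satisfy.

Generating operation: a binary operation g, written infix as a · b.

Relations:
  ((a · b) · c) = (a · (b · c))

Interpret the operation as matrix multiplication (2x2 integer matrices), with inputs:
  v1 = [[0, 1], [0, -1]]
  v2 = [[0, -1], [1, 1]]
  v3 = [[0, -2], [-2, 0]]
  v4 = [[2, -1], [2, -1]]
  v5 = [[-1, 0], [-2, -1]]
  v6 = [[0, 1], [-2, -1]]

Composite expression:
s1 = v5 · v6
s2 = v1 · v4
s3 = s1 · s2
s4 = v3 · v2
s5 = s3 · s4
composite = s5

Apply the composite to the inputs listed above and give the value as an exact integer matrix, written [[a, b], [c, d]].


[[-4, -6], [-12, -18]]

(v5 · v6) = [[0, -1], [2, -1]]
(v1 · v4) = [[2, -1], [-2, 1]]
((v5 · v6) · (v1 · v4)) = [[2, -1], [6, -3]]
(v3 · v2) = [[-2, -2], [0, 2]]
(((v5 · v6) · (v1 · v4)) · (v3 · v2)) = [[-4, -6], [-12, -18]]


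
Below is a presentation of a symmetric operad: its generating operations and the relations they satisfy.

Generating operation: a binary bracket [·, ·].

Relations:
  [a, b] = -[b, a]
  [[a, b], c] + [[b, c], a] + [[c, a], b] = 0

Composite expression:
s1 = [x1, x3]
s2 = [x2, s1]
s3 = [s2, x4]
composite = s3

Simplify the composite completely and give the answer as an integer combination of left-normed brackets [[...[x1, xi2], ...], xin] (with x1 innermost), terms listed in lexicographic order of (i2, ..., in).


Skip Jacobi rewriting: expand, keep x1-initial words, read off terms.
Composite bracket: [[x2, [x1, x3]], x4]
Applying ab - ba throughout gives 8 signed words (2^3 = 8).
Collect the words opening with x1:
  sign of x1x3x2x4 is -1, so it contributes -[[[x1, x3], x2], x4]

-[[[x1, x3], x2], x4]


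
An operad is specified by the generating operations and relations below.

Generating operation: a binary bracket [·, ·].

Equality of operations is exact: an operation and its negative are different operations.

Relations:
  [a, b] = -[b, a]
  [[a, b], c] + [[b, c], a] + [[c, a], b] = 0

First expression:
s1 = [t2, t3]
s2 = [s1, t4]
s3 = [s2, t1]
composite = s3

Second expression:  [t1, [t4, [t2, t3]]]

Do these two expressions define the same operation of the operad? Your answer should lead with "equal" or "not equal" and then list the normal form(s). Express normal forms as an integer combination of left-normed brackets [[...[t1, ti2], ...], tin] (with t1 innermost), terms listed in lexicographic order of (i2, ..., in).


equal; both compose to -[[[t1, t2], t3], t4] + [[[t1, t3], t2], t4] + [[[t1, t4], t2], t3] - [[[t1, t4], t3], t2]


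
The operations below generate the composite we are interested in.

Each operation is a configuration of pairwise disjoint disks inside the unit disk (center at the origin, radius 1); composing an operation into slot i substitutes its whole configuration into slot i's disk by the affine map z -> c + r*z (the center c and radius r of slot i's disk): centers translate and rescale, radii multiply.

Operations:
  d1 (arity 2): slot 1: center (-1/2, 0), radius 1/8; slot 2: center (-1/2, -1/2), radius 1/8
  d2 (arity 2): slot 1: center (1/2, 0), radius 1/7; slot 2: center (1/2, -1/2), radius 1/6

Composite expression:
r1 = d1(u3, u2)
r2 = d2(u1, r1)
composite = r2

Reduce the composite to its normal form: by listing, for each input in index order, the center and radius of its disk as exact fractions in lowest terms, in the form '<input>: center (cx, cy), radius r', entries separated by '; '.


u1: center (1/2, 0), radius 1/7; u2: center (5/12, -7/12), radius 1/48; u3: center (5/12, -1/2), radius 1/48

Nesting under d2 composes maps z -> c + r*z down each u-path.
u1 passes through 1 substitution, ending at center (1/2, 0), radius 1/7
u3 passes through 2 substitutions, ending at center (5/12, -1/2), radius 1/48
u2 passes through 2 substitutions, ending at center (5/12, -7/12), radius 1/48


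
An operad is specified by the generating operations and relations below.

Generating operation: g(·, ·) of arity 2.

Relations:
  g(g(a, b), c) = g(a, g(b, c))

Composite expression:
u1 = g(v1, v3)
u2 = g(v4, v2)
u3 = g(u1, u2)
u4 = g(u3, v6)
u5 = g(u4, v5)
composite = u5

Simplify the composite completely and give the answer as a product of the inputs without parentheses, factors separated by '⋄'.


v1 ⋄ v3 ⋄ v4 ⋄ v2 ⋄ v6 ⋄ v5

Associativity of g dissolves the nesting; only the v-input order survives.
g(v1, v3) collapses to v1 ⋄ v3
g(v4, v2) collapses to v4 ⋄ v2
g(g(v1, v3), g(v4, v2)) collapses to v1 ⋄ v3 ⋄ v4 ⋄ v2
g(g(g(v1, v3), g(v4, v2)), v6) collapses to v1 ⋄ v3 ⋄ v4 ⋄ v2 ⋄ v6
g(g(g(g(v1, v3), g(v4, v2)), v6), v5) collapses to v1 ⋄ v3 ⋄ v4 ⋄ v2 ⋄ v6 ⋄ v5


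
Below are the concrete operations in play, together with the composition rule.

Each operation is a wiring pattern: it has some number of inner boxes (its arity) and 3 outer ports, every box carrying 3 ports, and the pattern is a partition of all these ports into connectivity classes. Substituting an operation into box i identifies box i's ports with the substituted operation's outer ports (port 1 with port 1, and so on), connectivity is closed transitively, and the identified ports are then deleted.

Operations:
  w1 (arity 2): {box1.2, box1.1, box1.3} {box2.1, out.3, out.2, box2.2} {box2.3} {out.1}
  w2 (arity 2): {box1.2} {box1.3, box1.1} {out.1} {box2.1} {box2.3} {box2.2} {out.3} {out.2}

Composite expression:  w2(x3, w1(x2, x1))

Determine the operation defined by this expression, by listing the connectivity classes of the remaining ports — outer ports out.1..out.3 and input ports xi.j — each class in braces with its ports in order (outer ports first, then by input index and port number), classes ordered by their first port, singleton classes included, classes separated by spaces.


{out.1} {out.2} {out.3} {x1.1, x1.2} {x1.3} {x2.1, x2.2, x2.3} {x3.1, x3.3} {x3.2}

Two ports join when wires chain via w2-identified ports.
after w1, the pattern on (x2, x1) reads {out.1} {out.2, out.3, x1.1, x1.2} {x1.3} {x2.1, x2.2, x2.3} (out.j = its outer ports)
after w2, the pattern on (x3, x2, x1) reads {out.1} {out.2} {out.3} {x1.1, x1.2} {x1.3} {x2.1, x2.2, x2.3} {x3.1, x3.3} {x3.2} (out.j = its outer ports)


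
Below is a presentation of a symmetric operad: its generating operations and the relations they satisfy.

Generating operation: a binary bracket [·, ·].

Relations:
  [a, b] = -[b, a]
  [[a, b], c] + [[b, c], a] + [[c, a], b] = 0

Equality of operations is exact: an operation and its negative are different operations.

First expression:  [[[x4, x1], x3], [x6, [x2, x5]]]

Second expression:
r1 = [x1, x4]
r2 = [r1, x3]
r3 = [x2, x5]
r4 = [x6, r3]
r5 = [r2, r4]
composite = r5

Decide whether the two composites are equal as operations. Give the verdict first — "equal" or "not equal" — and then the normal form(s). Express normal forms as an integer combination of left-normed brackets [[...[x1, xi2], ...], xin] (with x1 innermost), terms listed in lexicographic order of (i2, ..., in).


Normal form of the first expression: [[[[[x1, x4], x3], x2], x5], x6] - [[[[[x1, x4], x3], x5], x2], x6] - [[[[[x1, x4], x3], x6], x2], x5] + [[[[[x1, x4], x3], x6], x5], x2]
Normal form of the second expression: -[[[[[x1, x4], x3], x2], x5], x6] + [[[[[x1, x4], x3], x5], x2], x6] + [[[[[x1, x4], x3], x6], x2], x5] - [[[[[x1, x4], x3], x6], x5], x2]
Different reductions; not equal.

not equal; the first gives [[[[[x1, x4], x3], x2], x5], x6] - [[[[[x1, x4], x3], x5], x2], x6] - [[[[[x1, x4], x3], x6], x2], x5] + [[[[[x1, x4], x3], x6], x5], x2] and the second -[[[[[x1, x4], x3], x2], x5], x6] + [[[[[x1, x4], x3], x5], x2], x6] + [[[[[x1, x4], x3], x6], x2], x5] - [[[[[x1, x4], x3], x6], x5], x2]


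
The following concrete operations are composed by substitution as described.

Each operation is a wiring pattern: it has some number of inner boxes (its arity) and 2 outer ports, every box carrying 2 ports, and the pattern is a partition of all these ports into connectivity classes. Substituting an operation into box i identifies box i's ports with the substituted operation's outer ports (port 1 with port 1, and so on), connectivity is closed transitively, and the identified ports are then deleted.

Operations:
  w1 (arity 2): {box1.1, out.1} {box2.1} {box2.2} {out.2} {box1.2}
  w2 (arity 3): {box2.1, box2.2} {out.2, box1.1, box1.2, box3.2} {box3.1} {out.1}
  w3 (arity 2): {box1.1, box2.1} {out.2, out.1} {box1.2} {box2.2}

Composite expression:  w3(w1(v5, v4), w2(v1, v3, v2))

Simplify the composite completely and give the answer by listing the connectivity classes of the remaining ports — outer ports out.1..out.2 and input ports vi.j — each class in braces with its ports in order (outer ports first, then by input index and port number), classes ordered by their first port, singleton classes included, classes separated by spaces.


{out.1, out.2} {v1.1, v1.2, v2.2} {v2.1} {v3.1, v3.2} {v4.1} {v4.2} {v5.1} {v5.2}

Treat the ports identified at w3 as solder joints: merge, then drop.
the subtree at w1 composes to {out.1, v5.1} {out.2} {v4.1} {v4.2} {v5.2} on (v5, v4); out.j = own outer ports
the subtree at w2 composes to {out.1} {out.2, v1.1, v1.2, v2.2} {v2.1} {v3.1, v3.2} on (v1, v3, v2); out.j = own outer ports
the subtree at w3 composes to {out.1, out.2} {v1.1, v1.2, v2.2} {v2.1} {v3.1, v3.2} {v4.1} {v4.2} {v5.1} {v5.2} on (v5, v4, v1, v3, v2); out.j = own outer ports


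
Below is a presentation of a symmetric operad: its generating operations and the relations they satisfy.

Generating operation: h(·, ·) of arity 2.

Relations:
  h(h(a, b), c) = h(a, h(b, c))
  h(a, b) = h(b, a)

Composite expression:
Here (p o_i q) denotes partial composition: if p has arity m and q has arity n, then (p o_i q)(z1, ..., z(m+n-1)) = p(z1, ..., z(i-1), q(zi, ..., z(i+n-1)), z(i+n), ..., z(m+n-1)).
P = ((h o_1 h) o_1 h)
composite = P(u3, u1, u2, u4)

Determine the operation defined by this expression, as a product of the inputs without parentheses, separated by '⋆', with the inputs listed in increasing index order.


u1 ⋆ u2 ⋆ u3 ⋆ u4

Reordering under h is free, so list the u-inputs canonically.
h(u3, u1) linearizes to u3 ⋆ u1
h(h(u3, u1), u2) linearizes to u3 ⋆ u1 ⋆ u2
h(h(h(u3, u1), u2), u4) linearizes to u3 ⋆ u1 ⋆ u2 ⋆ u4
sorting the factors by input index: u1 ⋆ u2 ⋆ u3 ⋆ u4


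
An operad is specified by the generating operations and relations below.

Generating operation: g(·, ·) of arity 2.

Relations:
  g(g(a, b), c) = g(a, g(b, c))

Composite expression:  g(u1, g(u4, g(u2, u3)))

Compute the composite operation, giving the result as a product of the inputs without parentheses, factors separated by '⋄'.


u1 ⋄ u4 ⋄ u2 ⋄ u3

Under associativity of g, the answer is the u's in reading order.
g(u2, u3) reduces to u2 ⋄ u3
g(u4, g(u2, u3)) reduces to u4 ⋄ u2 ⋄ u3
g(u1, g(u4, g(u2, u3))) reduces to u1 ⋄ u4 ⋄ u2 ⋄ u3


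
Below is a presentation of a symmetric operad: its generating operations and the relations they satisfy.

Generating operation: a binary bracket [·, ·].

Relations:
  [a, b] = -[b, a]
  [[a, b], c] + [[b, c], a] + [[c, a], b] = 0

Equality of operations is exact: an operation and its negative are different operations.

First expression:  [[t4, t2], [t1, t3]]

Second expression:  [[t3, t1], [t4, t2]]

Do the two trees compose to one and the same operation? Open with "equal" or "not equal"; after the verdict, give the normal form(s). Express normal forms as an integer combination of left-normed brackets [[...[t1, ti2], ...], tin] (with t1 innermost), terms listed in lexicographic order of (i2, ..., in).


equal; both compose to [[[t1, t3], t2], t4] - [[[t1, t3], t4], t2]

The first expression, normalized: [[[t1, t3], t2], t4] - [[[t1, t3], t4], t2]
The second expression, normalized: [[[t1, t3], t2], t4] - [[[t1, t3], t4], t2]
One common form — equal.


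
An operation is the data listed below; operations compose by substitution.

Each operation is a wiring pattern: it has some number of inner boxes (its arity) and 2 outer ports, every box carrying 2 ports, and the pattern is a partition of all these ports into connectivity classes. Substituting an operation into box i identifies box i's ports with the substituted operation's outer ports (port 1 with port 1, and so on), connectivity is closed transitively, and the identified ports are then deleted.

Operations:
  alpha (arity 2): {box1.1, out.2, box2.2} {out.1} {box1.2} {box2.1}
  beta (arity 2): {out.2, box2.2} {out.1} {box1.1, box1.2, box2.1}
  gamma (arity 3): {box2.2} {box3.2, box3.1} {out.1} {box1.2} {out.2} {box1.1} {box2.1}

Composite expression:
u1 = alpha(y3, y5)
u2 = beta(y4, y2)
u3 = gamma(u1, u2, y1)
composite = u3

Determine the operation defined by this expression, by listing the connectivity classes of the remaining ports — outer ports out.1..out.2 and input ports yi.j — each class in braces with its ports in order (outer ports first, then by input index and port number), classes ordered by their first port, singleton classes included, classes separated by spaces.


Treat the ports identified at gamma as solder joints: merge, then drop.
composing alpha on (y3, y5), with out.j its own outer ports: {out.1} {out.2, y3.1, y5.2} {y3.2} {y5.1}
composing beta on (y4, y2), with out.j its own outer ports: {out.1} {out.2, y2.2} {y2.1, y4.1, y4.2}
composing gamma on (y3, y5, y4, y2, y1), with out.j its own outer ports: {out.1} {out.2} {y1.1, y1.2} {y2.1, y4.1, y4.2} {y2.2} {y3.1, y5.2} {y3.2} {y5.1}

{out.1} {out.2} {y1.1, y1.2} {y2.1, y4.1, y4.2} {y2.2} {y3.1, y5.2} {y3.2} {y5.1}


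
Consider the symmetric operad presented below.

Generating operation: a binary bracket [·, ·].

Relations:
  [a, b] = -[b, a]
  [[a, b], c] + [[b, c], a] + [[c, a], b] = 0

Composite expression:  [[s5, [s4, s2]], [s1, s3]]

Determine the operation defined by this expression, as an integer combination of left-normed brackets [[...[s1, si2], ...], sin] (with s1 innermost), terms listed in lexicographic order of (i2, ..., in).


-[[[[s1, s3], s2], s4], s5] + [[[[s1, s3], s4], s2], s5] + [[[[s1, s3], s5], s2], s4] - [[[[s1, s3], s5], s4], s2]

Left-normed coefficients sit on the s1-initial expansion words.
Composite bracket: [[s5, [s4, s2]], [s1, s3]]
Applying ab - ba throughout gives 16 signed words (2^4 = 16).
The s1-initial words carry the normal form:
  from s1s3s2s4s5, sign -1: term -[[[[s1, s3], s2], s4], s5]
  from s1s3s4s2s5, sign +1: term +[[[[s1, s3], s4], s2], s5]
  from s1s3s5s2s4, sign +1: term +[[[[s1, s3], s5], s2], s4]
  from s1s3s5s4s2, sign -1: term -[[[[s1, s3], s5], s4], s2]


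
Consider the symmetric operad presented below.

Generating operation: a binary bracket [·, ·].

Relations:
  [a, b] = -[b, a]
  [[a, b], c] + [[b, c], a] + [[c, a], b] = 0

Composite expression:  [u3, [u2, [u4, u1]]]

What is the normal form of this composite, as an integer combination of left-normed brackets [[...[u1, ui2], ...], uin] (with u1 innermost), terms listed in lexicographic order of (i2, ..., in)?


-[[[u1, u4], u2], u3]

A multilinear Lie element is pinned by u1-initial words (u1 innermost).
Composite bracket: [u3, [u2, [u4, u1]]]
Applying ab - ba throughout gives 8 signed words (2^3 = 8).
Keep just the words that open with u1:
  u1u4u2u3 appears with sign -1, giving the term -[[[u1, u4], u2], u3]


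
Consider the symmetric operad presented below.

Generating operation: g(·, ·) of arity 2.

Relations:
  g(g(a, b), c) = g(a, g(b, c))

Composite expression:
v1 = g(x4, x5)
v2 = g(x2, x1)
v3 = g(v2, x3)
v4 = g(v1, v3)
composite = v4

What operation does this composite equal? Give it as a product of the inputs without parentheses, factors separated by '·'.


x4 · x5 · x2 · x1 · x3

Every regrouping of g is equal, so read the x-inputs in written order.
g(x4, x5) unparenthesizes to x4 · x5
g(x2, x1) unparenthesizes to x2 · x1
g(g(x2, x1), x3) unparenthesizes to x2 · x1 · x3
g(g(x4, x5), g(g(x2, x1), x3)) unparenthesizes to x4 · x5 · x2 · x1 · x3


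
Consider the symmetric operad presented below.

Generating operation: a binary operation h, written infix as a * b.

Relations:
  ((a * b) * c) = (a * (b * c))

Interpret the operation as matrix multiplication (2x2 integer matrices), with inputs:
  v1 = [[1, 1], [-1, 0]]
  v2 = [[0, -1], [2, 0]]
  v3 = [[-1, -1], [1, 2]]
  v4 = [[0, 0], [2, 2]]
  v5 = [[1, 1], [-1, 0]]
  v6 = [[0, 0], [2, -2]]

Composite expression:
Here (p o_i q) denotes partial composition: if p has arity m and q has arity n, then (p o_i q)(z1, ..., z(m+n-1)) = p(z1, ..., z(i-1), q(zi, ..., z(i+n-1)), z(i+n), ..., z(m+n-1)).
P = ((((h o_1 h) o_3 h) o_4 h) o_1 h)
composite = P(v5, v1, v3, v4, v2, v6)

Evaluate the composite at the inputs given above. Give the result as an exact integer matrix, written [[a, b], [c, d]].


(v5 * v1) = [[0, 1], [-1, -1]]
((v5 * v1) * v3) = [[1, 2], [0, -1]]
(v2 * v6) = [[-2, 2], [0, 0]]
(v4 * (v2 * v6)) = [[0, 0], [-4, 4]]
(((v5 * v1) * v3) * (v4 * (v2 * v6))) = [[-8, 8], [4, -4]]

[[-8, 8], [4, -4]]


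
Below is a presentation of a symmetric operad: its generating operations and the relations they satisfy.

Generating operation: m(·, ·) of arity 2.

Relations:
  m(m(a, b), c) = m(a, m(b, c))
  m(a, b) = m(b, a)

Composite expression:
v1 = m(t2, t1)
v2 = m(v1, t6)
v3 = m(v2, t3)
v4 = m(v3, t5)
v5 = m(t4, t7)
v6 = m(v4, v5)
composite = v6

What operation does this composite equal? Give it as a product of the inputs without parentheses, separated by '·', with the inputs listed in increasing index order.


t1 · t2 · t3 · t4 · t5 · t6 · t7


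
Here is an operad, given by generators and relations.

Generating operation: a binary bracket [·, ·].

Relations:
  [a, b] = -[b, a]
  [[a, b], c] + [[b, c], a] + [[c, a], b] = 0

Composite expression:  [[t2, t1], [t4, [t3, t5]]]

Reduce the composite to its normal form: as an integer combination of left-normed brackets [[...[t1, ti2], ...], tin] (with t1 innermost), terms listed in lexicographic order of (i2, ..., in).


[[[[t1, t2], t3], t5], t4] - [[[[t1, t2], t4], t3], t5] + [[[[t1, t2], t4], t5], t3] - [[[[t1, t2], t5], t3], t4]


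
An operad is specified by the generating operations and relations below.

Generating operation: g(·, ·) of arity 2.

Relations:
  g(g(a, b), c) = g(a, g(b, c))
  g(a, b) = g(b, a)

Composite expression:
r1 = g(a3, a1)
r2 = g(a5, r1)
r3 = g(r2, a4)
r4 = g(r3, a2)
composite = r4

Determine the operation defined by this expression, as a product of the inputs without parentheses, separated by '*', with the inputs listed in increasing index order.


a1 * a2 * a3 * a4 * a5

Reordering under g is free, so list the a-inputs canonically.
g(a3, a1) reduces to a3 * a1
g(a5, g(a3, a1)) reduces to a5 * a3 * a1
g(g(a5, g(a3, a1)), a4) reduces to a5 * a3 * a1 * a4
g(g(g(a5, g(a3, a1)), a4), a2) reduces to a5 * a3 * a1 * a4 * a2
sorting the factors by input index: a1 * a2 * a3 * a4 * a5


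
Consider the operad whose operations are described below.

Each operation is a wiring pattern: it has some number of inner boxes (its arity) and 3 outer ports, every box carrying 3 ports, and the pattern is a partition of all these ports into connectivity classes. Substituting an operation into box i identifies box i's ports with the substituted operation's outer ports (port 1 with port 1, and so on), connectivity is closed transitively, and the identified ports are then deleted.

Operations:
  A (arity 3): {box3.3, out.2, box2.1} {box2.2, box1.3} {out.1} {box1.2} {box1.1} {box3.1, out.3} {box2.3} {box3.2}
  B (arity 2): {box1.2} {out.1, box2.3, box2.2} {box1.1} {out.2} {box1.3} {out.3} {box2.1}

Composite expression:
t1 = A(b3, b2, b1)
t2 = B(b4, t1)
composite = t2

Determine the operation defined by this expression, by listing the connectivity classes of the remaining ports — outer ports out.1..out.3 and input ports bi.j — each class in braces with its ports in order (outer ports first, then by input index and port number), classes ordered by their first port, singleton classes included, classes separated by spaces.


Reachability decides: close wires over B-identified ports.
after A, the pattern on (b3, b2, b1) reads {out.1} {out.2, b1.3, b2.1} {out.3, b1.1} {b1.2} {b2.2, b3.3} {b2.3} {b3.1} {b3.2} (out.j = its outer ports)
after B, the pattern on (b4, b3, b2, b1) reads {out.1, b1.1, b1.3, b2.1} {out.2} {out.3} {b1.2} {b2.2, b3.3} {b2.3} {b3.1} {b3.2} {b4.1} {b4.2} {b4.3} (out.j = its outer ports)

{out.1, b1.1, b1.3, b2.1} {out.2} {out.3} {b1.2} {b2.2, b3.3} {b2.3} {b3.1} {b3.2} {b4.1} {b4.2} {b4.3}


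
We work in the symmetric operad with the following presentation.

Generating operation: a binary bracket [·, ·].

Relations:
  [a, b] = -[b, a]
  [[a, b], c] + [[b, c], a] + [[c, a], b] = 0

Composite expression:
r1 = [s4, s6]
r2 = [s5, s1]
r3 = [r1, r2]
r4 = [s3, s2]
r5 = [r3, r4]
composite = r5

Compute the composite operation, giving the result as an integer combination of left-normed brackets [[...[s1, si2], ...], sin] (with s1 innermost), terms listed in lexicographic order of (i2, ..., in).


-[[[[[s1, s5], s4], s6], s2], s3] + [[[[[s1, s5], s4], s6], s3], s2] + [[[[[s1, s5], s6], s4], s2], s3] - [[[[[s1, s5], s6], s4], s3], s2]

Left-normed coefficients sit on the s1-initial expansion words.
Composite bracket: [[[s4, s6], [s5, s1]], [s3, s2]]
The bracket unfolds into 32 signed words via [a, b] = ab - ba (2^5 = 32).
Keep just the words that open with s1:
  from s1s5s4s6s2s3, sign -1: term -[[[[[s1, s5], s4], s6], s2], s3]
  from s1s5s4s6s3s2, sign +1: term +[[[[[s1, s5], s4], s6], s3], s2]
  from s1s5s6s4s2s3, sign +1: term +[[[[[s1, s5], s6], s4], s2], s3]
  from s1s5s6s4s3s2, sign -1: term -[[[[[s1, s5], s6], s4], s3], s2]


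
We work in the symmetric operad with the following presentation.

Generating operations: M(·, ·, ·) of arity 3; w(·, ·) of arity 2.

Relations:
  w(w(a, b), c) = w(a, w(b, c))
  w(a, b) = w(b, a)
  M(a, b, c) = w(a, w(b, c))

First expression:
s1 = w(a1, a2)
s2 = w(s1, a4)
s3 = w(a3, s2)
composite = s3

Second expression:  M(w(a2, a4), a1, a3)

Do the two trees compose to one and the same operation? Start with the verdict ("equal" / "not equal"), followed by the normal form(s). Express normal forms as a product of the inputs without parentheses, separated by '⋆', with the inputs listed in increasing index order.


equal; the common form is a1 ⋆ a2 ⋆ a3 ⋆ a4


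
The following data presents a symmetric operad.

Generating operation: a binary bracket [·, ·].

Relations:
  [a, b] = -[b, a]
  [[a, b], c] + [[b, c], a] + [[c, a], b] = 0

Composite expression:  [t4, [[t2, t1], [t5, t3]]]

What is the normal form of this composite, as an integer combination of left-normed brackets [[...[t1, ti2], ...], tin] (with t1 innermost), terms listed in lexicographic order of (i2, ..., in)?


-[[[[t1, t2], t3], t5], t4] + [[[[t1, t2], t5], t3], t4]

Expand each bracket as ab - ba; the t1-initial words give the coefficients.
Composite bracket: [t4, [[t2, t1], [t5, t3]]]
Full expansion: 16 signed words from ab - ba (2^4 = 16).
Coefficients come from the t1-initial words:
  the word t1t2t3t5t4 carries sign -1 and contributes -[[[[t1, t2], t3], t5], t4]
  the word t1t2t5t3t4 carries sign +1 and contributes +[[[[t1, t2], t5], t3], t4]


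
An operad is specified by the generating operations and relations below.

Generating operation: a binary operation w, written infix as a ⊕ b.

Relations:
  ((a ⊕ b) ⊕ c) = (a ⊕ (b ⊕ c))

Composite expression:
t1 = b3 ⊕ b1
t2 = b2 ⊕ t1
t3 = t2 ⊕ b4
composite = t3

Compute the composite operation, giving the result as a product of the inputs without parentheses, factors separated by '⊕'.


b2 ⊕ b3 ⊕ b1 ⊕ b4


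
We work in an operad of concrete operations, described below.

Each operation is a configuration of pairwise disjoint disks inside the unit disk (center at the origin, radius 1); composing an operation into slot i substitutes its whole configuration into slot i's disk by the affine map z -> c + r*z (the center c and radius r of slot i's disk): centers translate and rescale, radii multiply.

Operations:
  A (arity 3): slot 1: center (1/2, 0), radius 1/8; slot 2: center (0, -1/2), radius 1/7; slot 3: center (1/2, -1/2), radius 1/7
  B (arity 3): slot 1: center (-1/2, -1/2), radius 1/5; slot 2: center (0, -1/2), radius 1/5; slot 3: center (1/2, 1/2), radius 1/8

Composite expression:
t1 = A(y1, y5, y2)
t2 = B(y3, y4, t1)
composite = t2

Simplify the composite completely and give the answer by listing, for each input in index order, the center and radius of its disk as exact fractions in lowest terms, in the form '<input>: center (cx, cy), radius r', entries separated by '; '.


y1: center (9/16, 1/2), radius 1/64; y2: center (9/16, 7/16), radius 1/56; y3: center (-1/2, -1/2), radius 1/5; y4: center (0, -1/2), radius 1/5; y5: center (1/2, 7/16), radius 1/56


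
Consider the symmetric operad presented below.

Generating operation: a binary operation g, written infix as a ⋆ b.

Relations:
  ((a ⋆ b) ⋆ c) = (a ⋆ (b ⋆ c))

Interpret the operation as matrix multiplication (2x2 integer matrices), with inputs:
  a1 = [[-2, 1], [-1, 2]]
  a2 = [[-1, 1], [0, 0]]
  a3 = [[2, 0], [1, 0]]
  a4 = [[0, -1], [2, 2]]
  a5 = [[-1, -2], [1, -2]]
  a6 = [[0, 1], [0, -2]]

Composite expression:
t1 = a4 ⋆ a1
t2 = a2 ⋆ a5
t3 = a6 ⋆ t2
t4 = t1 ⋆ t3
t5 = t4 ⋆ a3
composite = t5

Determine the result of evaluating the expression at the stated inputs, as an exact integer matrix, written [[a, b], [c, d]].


[[0, 0], [0, 0]]

(a4 ⋆ a1) = [[1, -2], [-6, 6]]
(a2 ⋆ a5) = [[2, 0], [0, 0]]
(a6 ⋆ (a2 ⋆ a5)) = [[0, 0], [0, 0]]
((a4 ⋆ a1) ⋆ (a6 ⋆ (a2 ⋆ a5))) = [[0, 0], [0, 0]]
(((a4 ⋆ a1) ⋆ (a6 ⋆ (a2 ⋆ a5))) ⋆ a3) = [[0, 0], [0, 0]]


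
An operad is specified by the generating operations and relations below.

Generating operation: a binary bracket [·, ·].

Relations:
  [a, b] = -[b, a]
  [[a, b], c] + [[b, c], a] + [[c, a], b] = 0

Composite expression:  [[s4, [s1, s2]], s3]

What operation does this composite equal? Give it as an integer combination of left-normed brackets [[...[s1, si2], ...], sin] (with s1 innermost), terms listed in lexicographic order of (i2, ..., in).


-[[[s1, s2], s4], s3]

Antisymmetry and Jacobi reduce to s1-anchored left-normed brackets.
Composite bracket: [[s4, [s1, s2]], s3]
Full expansion: 8 signed words from ab - ba (2^3 = 8).
Collect the words opening with s1:
  sign of s1s2s4s3 is -1, so it contributes -[[[s1, s2], s4], s3]


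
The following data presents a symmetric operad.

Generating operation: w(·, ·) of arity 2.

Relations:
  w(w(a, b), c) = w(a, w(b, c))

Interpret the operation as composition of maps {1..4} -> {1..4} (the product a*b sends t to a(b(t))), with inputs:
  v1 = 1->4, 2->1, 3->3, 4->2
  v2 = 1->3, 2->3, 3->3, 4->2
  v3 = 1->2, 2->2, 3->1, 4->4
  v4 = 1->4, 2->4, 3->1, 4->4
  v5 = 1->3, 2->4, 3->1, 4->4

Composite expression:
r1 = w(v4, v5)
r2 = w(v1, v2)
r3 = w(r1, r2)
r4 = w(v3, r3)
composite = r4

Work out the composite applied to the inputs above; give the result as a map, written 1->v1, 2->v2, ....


1->4, 2->4, 3->4, 4->2

w(v4, v5) = 1->1, 2->4, 3->4, 4->4
w(v1, v2) = 1->3, 2->3, 3->3, 4->1
w(w(v4, v5), w(v1, v2)) = 1->4, 2->4, 3->4, 4->1
w(v3, w(w(v4, v5), w(v1, v2))) = 1->4, 2->4, 3->4, 4->2


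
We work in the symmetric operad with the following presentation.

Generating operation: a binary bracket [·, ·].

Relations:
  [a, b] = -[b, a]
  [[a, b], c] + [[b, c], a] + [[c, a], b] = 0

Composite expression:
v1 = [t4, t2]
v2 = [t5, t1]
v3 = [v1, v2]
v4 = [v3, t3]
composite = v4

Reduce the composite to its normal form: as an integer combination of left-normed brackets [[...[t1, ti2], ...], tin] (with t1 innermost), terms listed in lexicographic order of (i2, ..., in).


-[[[[t1, t5], t2], t4], t3] + [[[[t1, t5], t4], t2], t3]

Expand each bracket as ab - ba; the t1-initial words give the coefficients.
Composite bracket: [[[t4, t2], [t5, t1]], t3]
The bracket unfolds into 16 signed words via [a, b] = ab - ba (2^4 = 16).
The t1-initial words carry the normal form:
  sign of t1t5t2t4t3 is -1, so it contributes -[[[[t1, t5], t2], t4], t3]
  sign of t1t5t4t2t3 is +1, so it contributes +[[[[t1, t5], t4], t2], t3]


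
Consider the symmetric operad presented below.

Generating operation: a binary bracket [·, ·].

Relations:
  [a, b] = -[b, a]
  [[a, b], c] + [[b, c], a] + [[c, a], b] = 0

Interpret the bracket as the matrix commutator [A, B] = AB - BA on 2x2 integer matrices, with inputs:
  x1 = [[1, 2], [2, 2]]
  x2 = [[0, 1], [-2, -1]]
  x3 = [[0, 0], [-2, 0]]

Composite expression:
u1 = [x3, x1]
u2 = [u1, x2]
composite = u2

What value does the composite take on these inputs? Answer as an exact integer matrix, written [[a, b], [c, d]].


[[-2, 8], [18, 2]]

[x3, x1] = [[4, 0], [2, -4]]
[[x3, x1], x2] = [[-2, 8], [18, 2]]


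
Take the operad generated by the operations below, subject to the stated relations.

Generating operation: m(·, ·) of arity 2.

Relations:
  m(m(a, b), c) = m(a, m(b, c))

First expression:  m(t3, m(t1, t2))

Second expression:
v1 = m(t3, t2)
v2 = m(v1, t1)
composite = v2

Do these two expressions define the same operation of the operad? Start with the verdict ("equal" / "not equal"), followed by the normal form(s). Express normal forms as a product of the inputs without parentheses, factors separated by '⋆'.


not equal: they reduce to t3 ⋆ t1 ⋆ t2 and t3 ⋆ t2 ⋆ t1

The first expression reduces to t3 ⋆ t1 ⋆ t2
The second expression reduces to t3 ⋆ t2 ⋆ t1
They disagree, so not equal.


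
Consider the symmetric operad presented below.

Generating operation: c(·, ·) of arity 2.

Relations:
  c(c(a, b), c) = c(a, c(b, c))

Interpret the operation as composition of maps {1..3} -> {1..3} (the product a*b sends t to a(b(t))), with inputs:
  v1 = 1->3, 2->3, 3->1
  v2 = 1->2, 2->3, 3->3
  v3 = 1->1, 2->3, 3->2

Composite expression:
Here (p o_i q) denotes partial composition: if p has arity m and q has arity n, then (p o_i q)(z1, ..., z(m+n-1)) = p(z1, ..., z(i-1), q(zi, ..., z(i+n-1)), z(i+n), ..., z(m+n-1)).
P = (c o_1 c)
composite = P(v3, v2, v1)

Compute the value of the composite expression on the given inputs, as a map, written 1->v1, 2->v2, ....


1->2, 2->2, 3->3


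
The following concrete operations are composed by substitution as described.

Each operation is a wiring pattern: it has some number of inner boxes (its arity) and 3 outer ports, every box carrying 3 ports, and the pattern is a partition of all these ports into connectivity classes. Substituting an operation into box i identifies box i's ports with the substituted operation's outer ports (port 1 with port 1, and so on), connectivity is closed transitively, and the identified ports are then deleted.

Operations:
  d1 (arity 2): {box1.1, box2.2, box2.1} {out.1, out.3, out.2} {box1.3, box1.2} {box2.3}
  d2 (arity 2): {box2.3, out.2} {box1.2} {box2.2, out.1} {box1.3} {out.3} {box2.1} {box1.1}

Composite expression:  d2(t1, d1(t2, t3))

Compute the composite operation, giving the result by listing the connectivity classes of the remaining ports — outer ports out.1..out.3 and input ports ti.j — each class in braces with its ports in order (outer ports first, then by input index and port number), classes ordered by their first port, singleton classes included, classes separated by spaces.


Reachability decides: close wires over d2-identified ports.
d1 over (t2, t3) gives {out.1, out.2, out.3} {t2.1, t3.1, t3.2} {t2.2, t2.3} {t3.3}, out.j being that stage's outer ports
d2 over (t1, t2, t3) gives {out.1, out.2} {out.3} {t1.1} {t1.2} {t1.3} {t2.1, t3.1, t3.2} {t2.2, t2.3} {t3.3}, out.j being that stage's outer ports

{out.1, out.2} {out.3} {t1.1} {t1.2} {t1.3} {t2.1, t3.1, t3.2} {t2.2, t2.3} {t3.3}


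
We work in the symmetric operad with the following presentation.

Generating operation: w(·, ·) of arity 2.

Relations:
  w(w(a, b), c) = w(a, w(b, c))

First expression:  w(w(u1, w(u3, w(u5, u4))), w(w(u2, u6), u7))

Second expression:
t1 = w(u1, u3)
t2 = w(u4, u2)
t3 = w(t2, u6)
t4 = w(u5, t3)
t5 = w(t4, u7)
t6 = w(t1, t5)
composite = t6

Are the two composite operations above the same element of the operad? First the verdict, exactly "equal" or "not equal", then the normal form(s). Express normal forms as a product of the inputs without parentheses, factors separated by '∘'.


equal: each reduces to u1 ∘ u3 ∘ u5 ∘ u4 ∘ u2 ∘ u6 ∘ u7

Normal form of the first expression: u1 ∘ u3 ∘ u5 ∘ u4 ∘ u2 ∘ u6 ∘ u7
Normal form of the second expression: u1 ∘ u3 ∘ u5 ∘ u4 ∘ u2 ∘ u6 ∘ u7
The normal forms match — equal.


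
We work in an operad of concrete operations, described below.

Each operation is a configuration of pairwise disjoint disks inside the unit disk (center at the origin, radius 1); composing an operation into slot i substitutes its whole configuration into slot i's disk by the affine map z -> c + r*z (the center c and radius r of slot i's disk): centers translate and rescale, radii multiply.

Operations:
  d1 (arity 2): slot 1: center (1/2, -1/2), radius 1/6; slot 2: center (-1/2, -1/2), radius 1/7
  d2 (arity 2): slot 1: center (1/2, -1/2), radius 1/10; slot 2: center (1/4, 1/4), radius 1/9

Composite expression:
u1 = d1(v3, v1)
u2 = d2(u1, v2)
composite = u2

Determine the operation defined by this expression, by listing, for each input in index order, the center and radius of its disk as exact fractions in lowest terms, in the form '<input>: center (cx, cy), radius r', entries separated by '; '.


Each v-disk chains the slot maps above it in d2; radii multiply.
for v3, the 2-step affine chain lands on center (11/20, -11/20), radius 1/60
for v1, the 2-step affine chain lands on center (9/20, -11/20), radius 1/70
for v2, the 1-step affine chain lands on center (1/4, 1/4), radius 1/9

v1: center (9/20, -11/20), radius 1/70; v2: center (1/4, 1/4), radius 1/9; v3: center (11/20, -11/20), radius 1/60


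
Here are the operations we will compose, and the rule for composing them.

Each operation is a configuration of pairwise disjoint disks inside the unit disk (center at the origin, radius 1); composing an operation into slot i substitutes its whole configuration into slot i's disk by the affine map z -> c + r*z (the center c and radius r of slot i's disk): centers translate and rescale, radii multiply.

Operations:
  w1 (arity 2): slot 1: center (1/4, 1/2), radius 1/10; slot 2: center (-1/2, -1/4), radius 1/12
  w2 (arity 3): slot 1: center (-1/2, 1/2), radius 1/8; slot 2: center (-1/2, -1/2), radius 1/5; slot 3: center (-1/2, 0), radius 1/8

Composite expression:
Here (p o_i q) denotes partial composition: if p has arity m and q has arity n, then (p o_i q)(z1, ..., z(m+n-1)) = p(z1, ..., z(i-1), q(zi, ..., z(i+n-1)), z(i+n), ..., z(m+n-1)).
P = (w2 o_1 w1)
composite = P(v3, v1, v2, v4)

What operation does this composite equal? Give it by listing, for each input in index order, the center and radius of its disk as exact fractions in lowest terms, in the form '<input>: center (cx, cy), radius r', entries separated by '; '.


v1: center (-9/16, 15/32), radius 1/96; v2: center (-1/2, -1/2), radius 1/5; v3: center (-15/32, 9/16), radius 1/80; v4: center (-1/2, 0), radius 1/8

Affine substitution under w2: radii multiply and v-centers shift.
v3 passes through 2 substitutions, ending at center (-15/32, 9/16), radius 1/80
v1 passes through 2 substitutions, ending at center (-9/16, 15/32), radius 1/96
v2 passes through 1 substitution, ending at center (-1/2, -1/2), radius 1/5
v4 passes through 1 substitution, ending at center (-1/2, 0), radius 1/8


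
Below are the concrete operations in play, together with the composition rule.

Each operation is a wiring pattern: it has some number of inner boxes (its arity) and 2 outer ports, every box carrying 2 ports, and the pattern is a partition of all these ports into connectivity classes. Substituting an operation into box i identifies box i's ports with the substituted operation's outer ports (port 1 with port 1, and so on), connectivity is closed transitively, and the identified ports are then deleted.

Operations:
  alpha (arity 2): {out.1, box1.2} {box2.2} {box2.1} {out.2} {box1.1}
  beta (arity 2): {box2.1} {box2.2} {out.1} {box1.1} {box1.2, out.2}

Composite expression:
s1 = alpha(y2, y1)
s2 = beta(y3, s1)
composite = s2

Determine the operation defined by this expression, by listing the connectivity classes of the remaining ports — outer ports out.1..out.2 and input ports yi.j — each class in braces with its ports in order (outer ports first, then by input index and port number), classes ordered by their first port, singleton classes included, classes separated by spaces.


Substituting into beta glues patterns; closure does the rest.
alpha over (y2, y1) gives {out.1, y2.2} {out.2} {y1.1} {y1.2} {y2.1}, out.j being that stage's outer ports
beta over (y3, y2, y1) gives {out.1} {out.2, y3.2} {y1.1} {y1.2} {y2.1} {y2.2} {y3.1}, out.j being that stage's outer ports

{out.1} {out.2, y3.2} {y1.1} {y1.2} {y2.1} {y2.2} {y3.1}


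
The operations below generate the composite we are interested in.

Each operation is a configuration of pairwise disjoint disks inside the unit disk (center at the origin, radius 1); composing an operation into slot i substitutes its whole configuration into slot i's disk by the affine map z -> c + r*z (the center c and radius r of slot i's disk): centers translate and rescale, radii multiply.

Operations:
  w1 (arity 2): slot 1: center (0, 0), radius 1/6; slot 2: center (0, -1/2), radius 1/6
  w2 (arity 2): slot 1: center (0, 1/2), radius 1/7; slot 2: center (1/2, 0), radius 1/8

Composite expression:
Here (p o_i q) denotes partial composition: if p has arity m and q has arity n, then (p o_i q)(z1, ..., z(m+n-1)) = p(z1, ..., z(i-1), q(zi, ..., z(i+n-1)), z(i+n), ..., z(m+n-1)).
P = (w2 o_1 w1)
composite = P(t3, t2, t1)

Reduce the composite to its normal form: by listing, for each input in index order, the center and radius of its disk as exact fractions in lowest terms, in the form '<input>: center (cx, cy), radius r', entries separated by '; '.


t1: center (1/2, 0), radius 1/8; t2: center (0, 3/7), radius 1/42; t3: center (0, 1/2), radius 1/42

Each t-disk chains the slot maps above it in w2; radii multiply.
t3: after 2 affine steps, its disk has center (0, 1/2), radius 1/42
t2: after 2 affine steps, its disk has center (0, 3/7), radius 1/42
t1: after 1 affine step, its disk has center (1/2, 0), radius 1/8
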